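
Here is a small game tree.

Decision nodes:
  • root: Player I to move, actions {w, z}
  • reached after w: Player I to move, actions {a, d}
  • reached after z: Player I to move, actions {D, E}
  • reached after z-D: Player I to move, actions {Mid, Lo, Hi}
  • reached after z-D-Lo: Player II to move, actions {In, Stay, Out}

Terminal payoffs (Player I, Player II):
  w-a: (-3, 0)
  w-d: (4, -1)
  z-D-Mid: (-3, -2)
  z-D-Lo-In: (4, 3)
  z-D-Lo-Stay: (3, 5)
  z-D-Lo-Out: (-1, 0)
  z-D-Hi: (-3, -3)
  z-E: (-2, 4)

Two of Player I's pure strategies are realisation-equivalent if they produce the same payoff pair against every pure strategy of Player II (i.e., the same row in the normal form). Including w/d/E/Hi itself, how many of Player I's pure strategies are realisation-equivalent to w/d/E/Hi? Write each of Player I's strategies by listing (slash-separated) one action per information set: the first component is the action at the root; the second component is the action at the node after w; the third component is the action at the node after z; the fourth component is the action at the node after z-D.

Row for w/d/E/Hi (columns In, Stay, Out): (4,-1) (4,-1) (4,-1).
Under w/d/E/Hi, Player I's choice at the node after z and at the node after z-D can never be reached regardless of what Player II does, so varying those choices leaves every outcome unchanged.
Holding the reachable choices fixed and varying the unreachable ones freely already gives 2 × 3 = 6 equivalent strategies.
No other strategy reproduces this row, so those 6 are the full class: w/d/D/Mid, w/d/D/Lo, w/d/D/Hi, w/d/E/Mid, w/d/E/Lo, w/d/E/Hi.

6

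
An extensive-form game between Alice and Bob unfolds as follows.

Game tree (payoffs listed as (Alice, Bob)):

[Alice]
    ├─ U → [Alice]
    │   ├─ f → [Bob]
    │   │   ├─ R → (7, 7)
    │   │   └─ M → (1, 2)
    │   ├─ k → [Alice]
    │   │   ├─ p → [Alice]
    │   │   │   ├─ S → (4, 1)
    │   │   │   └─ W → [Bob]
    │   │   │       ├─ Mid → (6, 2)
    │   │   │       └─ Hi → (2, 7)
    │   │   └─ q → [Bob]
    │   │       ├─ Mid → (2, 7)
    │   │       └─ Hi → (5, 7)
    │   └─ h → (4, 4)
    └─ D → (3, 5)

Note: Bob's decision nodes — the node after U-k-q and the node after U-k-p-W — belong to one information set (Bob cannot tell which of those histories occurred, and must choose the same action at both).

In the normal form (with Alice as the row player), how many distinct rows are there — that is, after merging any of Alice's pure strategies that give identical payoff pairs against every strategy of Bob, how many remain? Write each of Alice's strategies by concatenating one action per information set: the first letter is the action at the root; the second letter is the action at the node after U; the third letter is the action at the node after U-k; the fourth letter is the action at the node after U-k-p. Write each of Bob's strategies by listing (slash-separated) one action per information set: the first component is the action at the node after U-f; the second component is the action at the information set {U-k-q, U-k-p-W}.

6

Alice has 24 pure strategies: UfpS, UfpW, UfqS, UfqW, UkpS, UkpW, UkqS, UkqW, UhpS, UhpW, UhqS, UhqW, DfpS, DfpW, DfqS, DfqW, DkpS, DkpW, DkqS, DkqW, DhpS, DhpW, DhqS, DhqW. Columns: R/Mid, R/Hi, M/Mid, M/Hi.
{UfpS, UfpW, UfqS, UfqW} → row (7,7) (7,7) (1,2) (1,2)
{UkpS} → row (4,1) (4,1) (4,1) (4,1)
{UkpW} → row (6,2) (2,7) (6,2) (2,7)
{UkqS, UkqW} → row (2,7) (5,7) (2,7) (5,7)
{UhpS, UhpW, UhqS, UhqW} → row (4,4) (4,4) (4,4) (4,4)
{DfpS, DfpW, DfqS, DfqW, DkpS, DkpW, DkqS, DkqW, DhpS, DhpW, DhqS, DhqW} → row (3,5) (3,5) (3,5) (3,5)
That's 6 distinct rows out of 24 strategies.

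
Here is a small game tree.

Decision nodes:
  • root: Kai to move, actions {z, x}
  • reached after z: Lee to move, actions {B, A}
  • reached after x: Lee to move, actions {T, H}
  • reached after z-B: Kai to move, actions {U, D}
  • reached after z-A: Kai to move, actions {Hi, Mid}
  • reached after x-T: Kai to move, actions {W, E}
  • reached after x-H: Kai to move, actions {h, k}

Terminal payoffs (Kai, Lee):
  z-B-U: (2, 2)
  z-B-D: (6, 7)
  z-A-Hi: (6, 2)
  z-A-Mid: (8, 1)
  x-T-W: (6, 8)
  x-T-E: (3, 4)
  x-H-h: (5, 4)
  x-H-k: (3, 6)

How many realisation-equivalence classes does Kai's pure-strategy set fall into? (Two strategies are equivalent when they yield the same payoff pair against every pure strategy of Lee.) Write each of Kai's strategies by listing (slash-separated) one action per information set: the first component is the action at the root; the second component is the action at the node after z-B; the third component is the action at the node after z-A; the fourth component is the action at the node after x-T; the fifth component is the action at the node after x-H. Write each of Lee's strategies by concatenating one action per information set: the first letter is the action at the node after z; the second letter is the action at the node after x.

8

Kai has 32 pure strategies: z/U/Hi/W/h, z/U/Hi/W/k, z/U/Hi/E/h, z/U/Hi/E/k, z/U/Mid/W/h, z/U/Mid/W/k, z/U/Mid/E/h, z/U/Mid/E/k, z/D/Hi/W/h, z/D/Hi/W/k, z/D/Hi/E/h, z/D/Hi/E/k, z/D/Mid/W/h, z/D/Mid/W/k, z/D/Mid/E/h, z/D/Mid/E/k, x/U/Hi/W/h, x/U/Hi/W/k, x/U/Hi/E/h, x/U/Hi/E/k, x/U/Mid/W/h, x/U/Mid/W/k, x/U/Mid/E/h, x/U/Mid/E/k, x/D/Hi/W/h, x/D/Hi/W/k, x/D/Hi/E/h, x/D/Hi/E/k, x/D/Mid/W/h, x/D/Mid/W/k, x/D/Mid/E/h, x/D/Mid/E/k. Columns: BT, BH, AT, AH.
{z/U/Hi/W/h, z/U/Hi/W/k, z/U/Hi/E/h, z/U/Hi/E/k} → row (2,2) (2,2) (6,2) (6,2)
{z/U/Mid/W/h, z/U/Mid/W/k, z/U/Mid/E/h, z/U/Mid/E/k} → row (2,2) (2,2) (8,1) (8,1)
{z/D/Hi/W/h, z/D/Hi/W/k, z/D/Hi/E/h, z/D/Hi/E/k} → row (6,7) (6,7) (6,2) (6,2)
{z/D/Mid/W/h, z/D/Mid/W/k, z/D/Mid/E/h, z/D/Mid/E/k} → row (6,7) (6,7) (8,1) (8,1)
{x/U/Hi/W/h, x/U/Mid/W/h, x/D/Hi/W/h, x/D/Mid/W/h} → row (6,8) (5,4) (6,8) (5,4)
{x/U/Hi/W/k, x/U/Mid/W/k, x/D/Hi/W/k, x/D/Mid/W/k} → row (6,8) (3,6) (6,8) (3,6)
{x/U/Hi/E/h, x/U/Mid/E/h, x/D/Hi/E/h, x/D/Mid/E/h} → row (3,4) (5,4) (3,4) (5,4)
{x/U/Hi/E/k, x/U/Mid/E/k, x/D/Hi/E/k, x/D/Mid/E/k} → row (3,4) (3,6) (3,4) (3,6)
That's 8 distinct rows out of 32 strategies.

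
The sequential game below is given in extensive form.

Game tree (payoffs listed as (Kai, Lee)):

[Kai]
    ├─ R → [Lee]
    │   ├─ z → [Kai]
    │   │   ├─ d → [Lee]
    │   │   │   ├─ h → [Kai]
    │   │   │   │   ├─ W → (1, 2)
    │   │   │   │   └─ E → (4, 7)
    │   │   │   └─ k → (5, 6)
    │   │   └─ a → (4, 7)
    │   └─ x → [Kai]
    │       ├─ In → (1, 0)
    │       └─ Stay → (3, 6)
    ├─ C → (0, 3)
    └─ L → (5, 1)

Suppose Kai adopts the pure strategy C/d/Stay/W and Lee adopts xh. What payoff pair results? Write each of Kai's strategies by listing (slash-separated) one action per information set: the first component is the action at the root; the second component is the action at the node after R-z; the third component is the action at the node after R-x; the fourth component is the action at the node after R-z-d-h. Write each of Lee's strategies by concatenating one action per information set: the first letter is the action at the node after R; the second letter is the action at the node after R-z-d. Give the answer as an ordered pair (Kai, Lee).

Trace the play path from the root:
  Kai plays C
→ terminal payoff (0, 3).
(Kai's choice at the node after R-z is never reached on this path, so it doesn't affect the outcome.)

(0, 3)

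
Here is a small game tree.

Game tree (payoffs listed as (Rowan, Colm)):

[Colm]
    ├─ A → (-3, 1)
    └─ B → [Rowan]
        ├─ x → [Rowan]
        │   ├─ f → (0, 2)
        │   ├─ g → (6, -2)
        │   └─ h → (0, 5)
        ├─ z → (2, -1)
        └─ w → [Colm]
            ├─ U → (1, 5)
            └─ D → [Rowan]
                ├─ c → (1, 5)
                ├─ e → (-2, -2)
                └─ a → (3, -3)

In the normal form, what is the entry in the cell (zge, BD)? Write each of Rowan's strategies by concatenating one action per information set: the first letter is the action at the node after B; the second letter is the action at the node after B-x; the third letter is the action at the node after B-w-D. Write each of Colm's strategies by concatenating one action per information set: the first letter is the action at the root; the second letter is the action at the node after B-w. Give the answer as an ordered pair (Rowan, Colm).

Trace the play path from the root:
  Colm plays B
  Rowan plays z at [B]
→ terminal payoff (2, -1).
(Rowan's choice at the node after B-x is never reached on this path, so it doesn't affect the outcome.)

(2, -1)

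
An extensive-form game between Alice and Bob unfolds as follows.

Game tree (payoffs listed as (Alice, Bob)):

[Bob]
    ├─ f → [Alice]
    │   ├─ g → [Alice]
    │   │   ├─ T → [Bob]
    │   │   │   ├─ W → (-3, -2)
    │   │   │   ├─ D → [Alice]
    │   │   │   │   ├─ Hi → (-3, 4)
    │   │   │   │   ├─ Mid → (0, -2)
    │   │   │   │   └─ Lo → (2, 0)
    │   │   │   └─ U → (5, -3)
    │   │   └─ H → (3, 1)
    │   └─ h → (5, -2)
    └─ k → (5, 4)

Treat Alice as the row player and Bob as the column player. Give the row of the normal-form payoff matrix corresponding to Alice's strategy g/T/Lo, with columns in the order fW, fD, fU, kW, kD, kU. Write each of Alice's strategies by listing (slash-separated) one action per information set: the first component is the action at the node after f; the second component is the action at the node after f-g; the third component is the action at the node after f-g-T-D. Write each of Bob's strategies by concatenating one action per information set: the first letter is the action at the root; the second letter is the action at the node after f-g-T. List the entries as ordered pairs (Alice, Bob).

vs fW: Bob plays f → Alice plays g at [f] → Alice plays T at [f-g] → Bob plays W at [f-g-T] → (-3, -2)
vs fD: Bob plays f → Alice plays g at [f] → Alice plays T at [f-g] → Bob plays D at [f-g-T] → Alice plays Lo at [f-g-T-D] → (2, 0)
vs fU: Bob plays f → Alice plays g at [f] → Alice plays T at [f-g] → Bob plays U at [f-g-T] → (5, -3)
vs kW: Bob plays k → (5, 4)
vs kD: Bob plays k → (5, 4)
vs kU: Bob plays k → (5, 4)

(-3,-2) (2,0) (5,-3) (5,4) (5,4) (5,4)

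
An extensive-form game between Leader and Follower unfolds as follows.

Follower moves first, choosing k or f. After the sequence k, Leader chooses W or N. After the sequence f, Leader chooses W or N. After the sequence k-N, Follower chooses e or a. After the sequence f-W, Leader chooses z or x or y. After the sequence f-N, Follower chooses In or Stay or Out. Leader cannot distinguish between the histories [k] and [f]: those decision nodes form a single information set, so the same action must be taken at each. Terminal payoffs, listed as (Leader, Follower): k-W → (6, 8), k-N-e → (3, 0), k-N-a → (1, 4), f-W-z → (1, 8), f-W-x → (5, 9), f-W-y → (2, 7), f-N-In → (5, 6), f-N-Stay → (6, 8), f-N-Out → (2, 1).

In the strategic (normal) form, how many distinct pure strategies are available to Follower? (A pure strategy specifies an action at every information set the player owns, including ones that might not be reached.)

Follower owns the root with actions {k, f} — two choices.
Follower owns the node after k-N with actions {e, a} — two choices.
Follower owns the node after f-N with actions {In, Stay, Out} — three choices.
A pure strategy fixes one action at each information set independently, so the count is the product 2 × 2 × 3 = 12.
(For reference, Leader has 6 pure strategies, giving a 12×6 normal-form matrix.)

12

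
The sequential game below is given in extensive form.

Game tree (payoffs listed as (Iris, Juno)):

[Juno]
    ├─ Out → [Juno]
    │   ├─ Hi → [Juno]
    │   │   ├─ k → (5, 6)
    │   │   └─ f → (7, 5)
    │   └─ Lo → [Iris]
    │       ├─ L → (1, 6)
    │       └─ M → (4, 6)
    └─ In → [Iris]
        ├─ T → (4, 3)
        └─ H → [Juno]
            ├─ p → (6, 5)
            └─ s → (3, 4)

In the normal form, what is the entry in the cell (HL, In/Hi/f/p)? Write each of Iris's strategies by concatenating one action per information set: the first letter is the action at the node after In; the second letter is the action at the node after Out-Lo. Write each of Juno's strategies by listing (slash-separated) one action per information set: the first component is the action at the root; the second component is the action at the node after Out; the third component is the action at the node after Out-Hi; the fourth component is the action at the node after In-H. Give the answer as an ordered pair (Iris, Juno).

(6, 5)

Trace the play path from the root:
  Juno plays In
  Iris plays H at [In]
  Juno plays p at [In-H]
→ terminal payoff (6, 5).
(Iris's choice at the node after Out-Lo is never reached on this path, so it doesn't affect the outcome.)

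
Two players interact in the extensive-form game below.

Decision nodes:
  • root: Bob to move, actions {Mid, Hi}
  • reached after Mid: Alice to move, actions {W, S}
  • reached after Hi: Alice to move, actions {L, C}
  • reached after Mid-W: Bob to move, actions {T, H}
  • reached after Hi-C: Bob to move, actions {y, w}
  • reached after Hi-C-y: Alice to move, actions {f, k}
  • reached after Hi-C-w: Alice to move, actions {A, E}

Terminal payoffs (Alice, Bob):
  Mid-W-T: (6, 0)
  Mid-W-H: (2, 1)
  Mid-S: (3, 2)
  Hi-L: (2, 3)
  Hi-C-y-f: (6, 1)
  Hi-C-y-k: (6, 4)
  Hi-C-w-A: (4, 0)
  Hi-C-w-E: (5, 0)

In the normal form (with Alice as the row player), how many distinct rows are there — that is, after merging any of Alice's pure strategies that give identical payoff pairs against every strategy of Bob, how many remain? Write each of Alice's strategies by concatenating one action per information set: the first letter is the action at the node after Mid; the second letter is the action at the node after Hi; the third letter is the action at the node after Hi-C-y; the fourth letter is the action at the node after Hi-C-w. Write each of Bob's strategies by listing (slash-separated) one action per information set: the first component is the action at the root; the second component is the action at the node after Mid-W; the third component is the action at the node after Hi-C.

Alice has 16 pure strategies: WLfA, WLfE, WLkA, WLkE, WCfA, WCfE, WCkA, WCkE, SLfA, SLfE, SLkA, SLkE, SCfA, SCfE, SCkA, SCkE. Columns: Mid/T/y, Mid/T/w, Mid/H/y, Mid/H/w, Hi/T/y, Hi/T/w, Hi/H/y, Hi/H/w.
{WLfA, WLfE, WLkA, WLkE} → row (6,0) (6,0) (2,1) (2,1) (2,3) (2,3) (2,3) (2,3)
{WCfA} → row (6,0) (6,0) (2,1) (2,1) (6,1) (4,0) (6,1) (4,0)
{WCfE} → row (6,0) (6,0) (2,1) (2,1) (6,1) (5,0) (6,1) (5,0)
{WCkA} → row (6,0) (6,0) (2,1) (2,1) (6,4) (4,0) (6,4) (4,0)
{WCkE} → row (6,0) (6,0) (2,1) (2,1) (6,4) (5,0) (6,4) (5,0)
{SLfA, SLfE, SLkA, SLkE} → row (3,2) (3,2) (3,2) (3,2) (2,3) (2,3) (2,3) (2,3)
{SCfA} → row (3,2) (3,2) (3,2) (3,2) (6,1) (4,0) (6,1) (4,0)
{SCfE} → row (3,2) (3,2) (3,2) (3,2) (6,1) (5,0) (6,1) (5,0)
{SCkA} → row (3,2) (3,2) (3,2) (3,2) (6,4) (4,0) (6,4) (4,0)
{SCkE} → row (3,2) (3,2) (3,2) (3,2) (6,4) (5,0) (6,4) (5,0)
That's 10 distinct rows out of 16 strategies.

10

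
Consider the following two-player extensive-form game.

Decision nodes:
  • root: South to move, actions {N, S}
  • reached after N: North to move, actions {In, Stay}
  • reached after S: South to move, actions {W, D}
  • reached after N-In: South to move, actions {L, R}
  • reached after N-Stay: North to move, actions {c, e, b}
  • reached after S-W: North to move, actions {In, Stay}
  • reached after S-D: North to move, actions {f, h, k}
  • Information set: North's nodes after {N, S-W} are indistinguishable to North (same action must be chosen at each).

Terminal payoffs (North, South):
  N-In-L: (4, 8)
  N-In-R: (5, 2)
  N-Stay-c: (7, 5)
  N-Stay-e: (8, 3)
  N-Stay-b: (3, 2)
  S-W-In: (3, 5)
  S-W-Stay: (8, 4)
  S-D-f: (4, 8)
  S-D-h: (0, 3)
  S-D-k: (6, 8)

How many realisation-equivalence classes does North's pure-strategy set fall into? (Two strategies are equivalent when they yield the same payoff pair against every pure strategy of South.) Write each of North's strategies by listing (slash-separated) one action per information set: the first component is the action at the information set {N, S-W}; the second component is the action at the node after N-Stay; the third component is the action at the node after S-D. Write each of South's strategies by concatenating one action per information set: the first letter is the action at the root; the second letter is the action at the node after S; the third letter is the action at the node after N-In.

12

North has 18 pure strategies: In/c/f, In/c/h, In/c/k, In/e/f, In/e/h, In/e/k, In/b/f, In/b/h, In/b/k, Stay/c/f, Stay/c/h, Stay/c/k, Stay/e/f, Stay/e/h, Stay/e/k, Stay/b/f, Stay/b/h, Stay/b/k. Columns: NWL, NWR, NDL, NDR, SWL, SWR, SDL, SDR.
{In/c/f, In/e/f, In/b/f} → row (4,8) (5,2) (4,8) (5,2) (3,5) (3,5) (4,8) (4,8)
{In/c/h, In/e/h, In/b/h} → row (4,8) (5,2) (4,8) (5,2) (3,5) (3,5) (0,3) (0,3)
{In/c/k, In/e/k, In/b/k} → row (4,8) (5,2) (4,8) (5,2) (3,5) (3,5) (6,8) (6,8)
{Stay/c/f} → row (7,5) (7,5) (7,5) (7,5) (8,4) (8,4) (4,8) (4,8)
{Stay/c/h} → row (7,5) (7,5) (7,5) (7,5) (8,4) (8,4) (0,3) (0,3)
{Stay/c/k} → row (7,5) (7,5) (7,5) (7,5) (8,4) (8,4) (6,8) (6,8)
{Stay/e/f} → row (8,3) (8,3) (8,3) (8,3) (8,4) (8,4) (4,8) (4,8)
{Stay/e/h} → row (8,3) (8,3) (8,3) (8,3) (8,4) (8,4) (0,3) (0,3)
{Stay/e/k} → row (8,3) (8,3) (8,3) (8,3) (8,4) (8,4) (6,8) (6,8)
{Stay/b/f} → row (3,2) (3,2) (3,2) (3,2) (8,4) (8,4) (4,8) (4,8)
{Stay/b/h} → row (3,2) (3,2) (3,2) (3,2) (8,4) (8,4) (0,3) (0,3)
{Stay/b/k} → row (3,2) (3,2) (3,2) (3,2) (8,4) (8,4) (6,8) (6,8)
That's 12 distinct rows out of 18 strategies.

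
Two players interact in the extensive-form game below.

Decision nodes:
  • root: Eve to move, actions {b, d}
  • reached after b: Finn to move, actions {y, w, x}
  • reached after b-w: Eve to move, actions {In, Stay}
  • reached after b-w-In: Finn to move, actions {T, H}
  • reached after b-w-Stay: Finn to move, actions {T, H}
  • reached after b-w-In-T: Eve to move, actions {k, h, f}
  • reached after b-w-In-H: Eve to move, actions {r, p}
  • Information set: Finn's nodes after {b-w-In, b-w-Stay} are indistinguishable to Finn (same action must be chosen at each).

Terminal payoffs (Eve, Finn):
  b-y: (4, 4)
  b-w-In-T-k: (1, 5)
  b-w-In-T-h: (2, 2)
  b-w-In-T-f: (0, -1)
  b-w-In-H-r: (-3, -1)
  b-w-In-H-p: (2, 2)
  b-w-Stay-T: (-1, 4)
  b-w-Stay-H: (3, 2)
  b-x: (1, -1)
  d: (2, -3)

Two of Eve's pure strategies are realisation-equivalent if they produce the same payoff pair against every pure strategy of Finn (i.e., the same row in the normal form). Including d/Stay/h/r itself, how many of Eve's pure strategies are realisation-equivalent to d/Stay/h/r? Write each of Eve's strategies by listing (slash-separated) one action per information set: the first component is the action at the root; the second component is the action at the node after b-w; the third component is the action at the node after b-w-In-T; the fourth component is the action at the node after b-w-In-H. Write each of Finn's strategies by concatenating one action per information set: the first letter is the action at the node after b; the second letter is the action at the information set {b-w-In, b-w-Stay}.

Row for d/Stay/h/r (columns yT, yH, wT, wH, xT, xH): (2,-3) (2,-3) (2,-3) (2,-3) (2,-3) (2,-3).
Under d/Stay/h/r, Eve's choice at the node after b-w and at the node after b-w-In-T and at the node after b-w-In-H can never be reached regardless of what Finn does, so varying those choices leaves every outcome unchanged.
Holding the reachable choices fixed and varying the unreachable ones freely already gives 2 × 3 × 2 = 12 equivalent strategies.
No other strategy reproduces this row, so those 12 are the full class: d/In/k/r, d/In/k/p, d/In/h/r, d/In/h/p, d/In/f/r, d/In/f/p, d/Stay/k/r, d/Stay/k/p, d/Stay/h/r, d/Stay/h/p, d/Stay/f/r, d/Stay/f/p.

12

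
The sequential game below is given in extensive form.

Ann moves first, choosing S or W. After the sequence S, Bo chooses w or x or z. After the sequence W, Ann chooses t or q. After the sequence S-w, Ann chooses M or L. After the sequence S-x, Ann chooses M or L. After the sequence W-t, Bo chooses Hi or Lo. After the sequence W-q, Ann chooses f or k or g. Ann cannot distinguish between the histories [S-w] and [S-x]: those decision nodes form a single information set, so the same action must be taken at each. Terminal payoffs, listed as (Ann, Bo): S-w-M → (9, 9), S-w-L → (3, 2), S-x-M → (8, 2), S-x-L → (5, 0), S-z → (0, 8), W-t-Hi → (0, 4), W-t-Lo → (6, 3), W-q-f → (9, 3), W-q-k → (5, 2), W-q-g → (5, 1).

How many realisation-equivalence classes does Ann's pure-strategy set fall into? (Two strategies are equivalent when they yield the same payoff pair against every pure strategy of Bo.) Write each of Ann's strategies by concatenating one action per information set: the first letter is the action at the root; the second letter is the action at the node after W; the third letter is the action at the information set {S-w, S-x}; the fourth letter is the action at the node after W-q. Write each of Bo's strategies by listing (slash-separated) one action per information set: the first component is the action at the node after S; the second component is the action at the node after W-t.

6

Ann has 24 pure strategies: StMf, StMk, StMg, StLf, StLk, StLg, SqMf, SqMk, SqMg, SqLf, SqLk, SqLg, WtMf, WtMk, WtMg, WtLf, WtLk, WtLg, WqMf, WqMk, WqMg, WqLf, WqLk, WqLg. Columns: w/Hi, w/Lo, x/Hi, x/Lo, z/Hi, z/Lo.
{StMf, StMk, StMg, SqMf, SqMk, SqMg} → row (9,9) (9,9) (8,2) (8,2) (0,8) (0,8)
{StLf, StLk, StLg, SqLf, SqLk, SqLg} → row (3,2) (3,2) (5,0) (5,0) (0,8) (0,8)
{WtMf, WtMk, WtMg, WtLf, WtLk, WtLg} → row (0,4) (6,3) (0,4) (6,3) (0,4) (6,3)
{WqMf, WqLf} → row (9,3) (9,3) (9,3) (9,3) (9,3) (9,3)
{WqMk, WqLk} → row (5,2) (5,2) (5,2) (5,2) (5,2) (5,2)
{WqMg, WqLg} → row (5,1) (5,1) (5,1) (5,1) (5,1) (5,1)
That's 6 distinct rows out of 24 strategies.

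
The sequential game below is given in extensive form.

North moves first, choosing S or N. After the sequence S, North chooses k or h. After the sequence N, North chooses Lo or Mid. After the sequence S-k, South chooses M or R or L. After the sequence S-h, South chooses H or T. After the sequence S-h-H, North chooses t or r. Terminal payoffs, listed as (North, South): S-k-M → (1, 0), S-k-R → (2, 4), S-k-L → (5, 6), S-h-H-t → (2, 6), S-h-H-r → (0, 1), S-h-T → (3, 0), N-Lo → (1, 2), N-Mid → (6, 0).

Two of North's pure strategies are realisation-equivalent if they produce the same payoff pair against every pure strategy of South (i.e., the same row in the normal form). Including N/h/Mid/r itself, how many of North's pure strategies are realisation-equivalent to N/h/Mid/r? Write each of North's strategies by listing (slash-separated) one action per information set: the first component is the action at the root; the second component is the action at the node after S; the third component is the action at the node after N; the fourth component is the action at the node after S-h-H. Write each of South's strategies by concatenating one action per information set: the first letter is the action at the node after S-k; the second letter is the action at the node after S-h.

Row for N/h/Mid/r (columns MH, MT, RH, RT, LH, LT): (6,0) (6,0) (6,0) (6,0) (6,0) (6,0).
Under N/h/Mid/r, North's choice at the node after S and at the node after S-h-H can never be reached regardless of what South does, so varying those choices leaves every outcome unchanged.
Holding the reachable choices fixed and varying the unreachable ones freely already gives 2 × 2 = 4 equivalent strategies.
No other strategy reproduces this row, so those 4 are the full class: N/k/Mid/t, N/k/Mid/r, N/h/Mid/t, N/h/Mid/r.

4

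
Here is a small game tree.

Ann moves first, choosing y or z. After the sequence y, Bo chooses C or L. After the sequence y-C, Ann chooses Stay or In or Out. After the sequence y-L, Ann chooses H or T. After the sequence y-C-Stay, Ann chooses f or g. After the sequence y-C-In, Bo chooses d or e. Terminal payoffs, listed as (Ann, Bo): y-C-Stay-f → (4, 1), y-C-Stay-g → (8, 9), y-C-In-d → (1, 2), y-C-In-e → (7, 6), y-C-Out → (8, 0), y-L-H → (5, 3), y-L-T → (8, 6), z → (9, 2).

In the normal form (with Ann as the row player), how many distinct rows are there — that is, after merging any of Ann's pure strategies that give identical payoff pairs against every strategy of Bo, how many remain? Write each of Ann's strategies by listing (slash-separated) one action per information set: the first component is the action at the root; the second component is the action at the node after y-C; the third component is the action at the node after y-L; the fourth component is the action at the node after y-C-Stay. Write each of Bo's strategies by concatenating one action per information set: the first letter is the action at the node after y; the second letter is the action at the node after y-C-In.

Ann has 24 pure strategies: y/Stay/H/f, y/Stay/H/g, y/Stay/T/f, y/Stay/T/g, y/In/H/f, y/In/H/g, y/In/T/f, y/In/T/g, y/Out/H/f, y/Out/H/g, y/Out/T/f, y/Out/T/g, z/Stay/H/f, z/Stay/H/g, z/Stay/T/f, z/Stay/T/g, z/In/H/f, z/In/H/g, z/In/T/f, z/In/T/g, z/Out/H/f, z/Out/H/g, z/Out/T/f, z/Out/T/g. Columns: Cd, Ce, Ld, Le.
{y/Stay/H/f} → row (4,1) (4,1) (5,3) (5,3)
{y/Stay/H/g} → row (8,9) (8,9) (5,3) (5,3)
{y/Stay/T/f} → row (4,1) (4,1) (8,6) (8,6)
{y/Stay/T/g} → row (8,9) (8,9) (8,6) (8,6)
{y/In/H/f, y/In/H/g} → row (1,2) (7,6) (5,3) (5,3)
{y/In/T/f, y/In/T/g} → row (1,2) (7,6) (8,6) (8,6)
{y/Out/H/f, y/Out/H/g} → row (8,0) (8,0) (5,3) (5,3)
{y/Out/T/f, y/Out/T/g} → row (8,0) (8,0) (8,6) (8,6)
{z/Stay/H/f, z/Stay/H/g, z/Stay/T/f, z/Stay/T/g, z/In/H/f, z/In/H/g, z/In/T/f, z/In/T/g, z/Out/H/f, z/Out/H/g, z/Out/T/f, z/Out/T/g} → row (9,2) (9,2) (9,2) (9,2)
That's 9 distinct rows out of 24 strategies.

9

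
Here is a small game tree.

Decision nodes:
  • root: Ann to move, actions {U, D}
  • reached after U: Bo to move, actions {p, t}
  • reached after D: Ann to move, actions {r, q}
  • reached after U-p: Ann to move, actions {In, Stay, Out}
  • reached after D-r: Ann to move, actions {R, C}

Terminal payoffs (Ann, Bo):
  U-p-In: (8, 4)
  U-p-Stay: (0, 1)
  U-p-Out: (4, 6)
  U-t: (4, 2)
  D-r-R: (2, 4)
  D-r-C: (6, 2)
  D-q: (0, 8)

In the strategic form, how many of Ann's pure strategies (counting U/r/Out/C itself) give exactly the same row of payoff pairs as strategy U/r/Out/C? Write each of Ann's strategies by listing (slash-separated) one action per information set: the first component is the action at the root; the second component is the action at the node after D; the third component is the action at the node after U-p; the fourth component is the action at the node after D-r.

Row for U/r/Out/C (columns p, t): (4,6) (4,2).
Under U/r/Out/C, Ann's choice at the node after D and at the node after D-r can never be reached regardless of what Bo does, so varying those choices leaves every outcome unchanged.
Holding the reachable choices fixed and varying the unreachable ones freely already gives 2 × 2 = 4 equivalent strategies.
No other strategy reproduces this row, so those 4 are the full class: U/r/Out/R, U/r/Out/C, U/q/Out/R, U/q/Out/C.

4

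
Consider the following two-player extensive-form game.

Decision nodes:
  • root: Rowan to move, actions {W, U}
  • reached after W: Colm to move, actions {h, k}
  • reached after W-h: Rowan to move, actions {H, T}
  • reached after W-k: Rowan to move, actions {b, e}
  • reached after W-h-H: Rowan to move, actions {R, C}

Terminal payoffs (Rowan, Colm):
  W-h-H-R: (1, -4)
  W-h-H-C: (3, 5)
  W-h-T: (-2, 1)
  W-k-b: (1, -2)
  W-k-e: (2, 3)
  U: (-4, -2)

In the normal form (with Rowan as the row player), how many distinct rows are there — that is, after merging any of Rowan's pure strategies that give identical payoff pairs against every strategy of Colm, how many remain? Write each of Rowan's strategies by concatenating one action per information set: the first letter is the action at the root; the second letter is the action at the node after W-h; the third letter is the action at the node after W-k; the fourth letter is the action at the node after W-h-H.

7

Rowan has 16 pure strategies: WHbR, WHbC, WHeR, WHeC, WTbR, WTbC, WTeR, WTeC, UHbR, UHbC, UHeR, UHeC, UTbR, UTbC, UTeR, UTeC. Columns: h, k.
{WHbR} → row (1,-4) (1,-2)
{WHbC} → row (3,5) (1,-2)
{WHeR} → row (1,-4) (2,3)
{WHeC} → row (3,5) (2,3)
{WTbR, WTbC} → row (-2,1) (1,-2)
{WTeR, WTeC} → row (-2,1) (2,3)
{UHbR, UHbC, UHeR, UHeC, UTbR, UTbC, UTeR, UTeC} → row (-4,-2) (-4,-2)
That's 7 distinct rows out of 16 strategies.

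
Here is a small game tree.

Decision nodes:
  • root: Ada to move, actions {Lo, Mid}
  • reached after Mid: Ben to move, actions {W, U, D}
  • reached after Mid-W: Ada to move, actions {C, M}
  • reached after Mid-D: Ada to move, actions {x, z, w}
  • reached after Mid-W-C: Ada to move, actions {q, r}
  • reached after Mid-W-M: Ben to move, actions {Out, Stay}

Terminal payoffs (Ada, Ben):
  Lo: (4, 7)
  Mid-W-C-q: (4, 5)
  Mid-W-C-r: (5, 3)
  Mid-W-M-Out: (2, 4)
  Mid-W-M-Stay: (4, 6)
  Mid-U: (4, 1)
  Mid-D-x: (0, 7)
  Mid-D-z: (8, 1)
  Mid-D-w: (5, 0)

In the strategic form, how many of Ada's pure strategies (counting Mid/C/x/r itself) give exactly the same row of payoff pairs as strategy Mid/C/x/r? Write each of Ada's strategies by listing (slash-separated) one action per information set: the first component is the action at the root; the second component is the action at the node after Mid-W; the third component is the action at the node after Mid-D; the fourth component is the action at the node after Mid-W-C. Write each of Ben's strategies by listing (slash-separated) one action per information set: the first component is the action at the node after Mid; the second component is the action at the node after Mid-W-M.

1

Row for Mid/C/x/r (columns W/Out, W/Stay, U/Out, U/Stay, D/Out, D/Stay): (5,3) (5,3) (4,1) (4,1) (0,7) (0,7).
Every one of Ada's information sets is on the play path for some reply by Ben when Ada follows Mid/C/x/r.
Changing the action at any of them therefore changes at least one column, so only Mid/C/x/r itself gives this row.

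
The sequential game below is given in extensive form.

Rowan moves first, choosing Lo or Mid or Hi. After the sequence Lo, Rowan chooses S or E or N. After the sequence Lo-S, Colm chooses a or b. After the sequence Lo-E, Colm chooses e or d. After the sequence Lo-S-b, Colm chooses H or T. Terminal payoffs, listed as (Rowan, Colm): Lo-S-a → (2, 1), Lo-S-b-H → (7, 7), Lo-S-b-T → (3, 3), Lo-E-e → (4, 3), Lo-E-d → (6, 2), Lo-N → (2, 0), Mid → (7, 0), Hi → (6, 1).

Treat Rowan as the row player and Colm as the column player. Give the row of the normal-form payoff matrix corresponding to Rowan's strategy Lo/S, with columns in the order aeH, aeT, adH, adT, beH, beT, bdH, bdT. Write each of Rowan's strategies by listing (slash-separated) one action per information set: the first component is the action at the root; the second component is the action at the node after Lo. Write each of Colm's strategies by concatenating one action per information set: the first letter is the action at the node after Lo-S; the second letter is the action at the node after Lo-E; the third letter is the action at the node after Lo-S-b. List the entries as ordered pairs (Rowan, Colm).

vs aeH: Rowan plays Lo → Rowan plays S at [Lo] → Colm plays a at [Lo-S] → (2, 1)
vs aeT: Rowan plays Lo → Rowan plays S at [Lo] → Colm plays a at [Lo-S] → (2, 1)
vs adH: Rowan plays Lo → Rowan plays S at [Lo] → Colm plays a at [Lo-S] → (2, 1)
vs adT: Rowan plays Lo → Rowan plays S at [Lo] → Colm plays a at [Lo-S] → (2, 1)
vs beH: Rowan plays Lo → Rowan plays S at [Lo] → Colm plays b at [Lo-S] → Colm plays H at [Lo-S-b] → (7, 7)
vs beT: Rowan plays Lo → Rowan plays S at [Lo] → Colm plays b at [Lo-S] → Colm plays T at [Lo-S-b] → (3, 3)
vs bdH: Rowan plays Lo → Rowan plays S at [Lo] → Colm plays b at [Lo-S] → Colm plays H at [Lo-S-b] → (7, 7)
vs bdT: Rowan plays Lo → Rowan plays S at [Lo] → Colm plays b at [Lo-S] → Colm plays T at [Lo-S-b] → (3, 3)

(2,1) (2,1) (2,1) (2,1) (7,7) (3,3) (7,7) (3,3)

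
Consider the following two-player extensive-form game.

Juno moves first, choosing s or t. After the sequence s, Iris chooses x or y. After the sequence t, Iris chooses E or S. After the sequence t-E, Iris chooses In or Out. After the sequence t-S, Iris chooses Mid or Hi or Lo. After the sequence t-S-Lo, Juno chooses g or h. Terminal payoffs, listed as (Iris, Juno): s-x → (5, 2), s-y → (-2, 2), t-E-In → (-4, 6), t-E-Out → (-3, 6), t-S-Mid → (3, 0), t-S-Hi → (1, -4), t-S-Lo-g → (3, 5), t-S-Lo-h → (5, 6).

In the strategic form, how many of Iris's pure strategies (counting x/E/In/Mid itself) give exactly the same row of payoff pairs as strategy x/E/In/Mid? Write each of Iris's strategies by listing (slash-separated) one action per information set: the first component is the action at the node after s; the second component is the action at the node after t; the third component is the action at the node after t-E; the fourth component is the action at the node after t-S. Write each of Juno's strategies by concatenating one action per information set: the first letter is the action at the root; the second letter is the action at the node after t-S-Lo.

Row for x/E/In/Mid (columns sg, sh, tg, th): (5,2) (5,2) (-4,6) (-4,6).
Under x/E/In/Mid, Iris's choice at the node after t-S can never be reached regardless of what Juno does, so varying those choices leaves every outcome unchanged.
Holding the reachable choices fixed and varying the unreachable one freely already gives 3 equivalent strategies.
No other strategy reproduces this row, so those 3 are the full class: x/E/In/Mid, x/E/In/Hi, x/E/In/Lo.

3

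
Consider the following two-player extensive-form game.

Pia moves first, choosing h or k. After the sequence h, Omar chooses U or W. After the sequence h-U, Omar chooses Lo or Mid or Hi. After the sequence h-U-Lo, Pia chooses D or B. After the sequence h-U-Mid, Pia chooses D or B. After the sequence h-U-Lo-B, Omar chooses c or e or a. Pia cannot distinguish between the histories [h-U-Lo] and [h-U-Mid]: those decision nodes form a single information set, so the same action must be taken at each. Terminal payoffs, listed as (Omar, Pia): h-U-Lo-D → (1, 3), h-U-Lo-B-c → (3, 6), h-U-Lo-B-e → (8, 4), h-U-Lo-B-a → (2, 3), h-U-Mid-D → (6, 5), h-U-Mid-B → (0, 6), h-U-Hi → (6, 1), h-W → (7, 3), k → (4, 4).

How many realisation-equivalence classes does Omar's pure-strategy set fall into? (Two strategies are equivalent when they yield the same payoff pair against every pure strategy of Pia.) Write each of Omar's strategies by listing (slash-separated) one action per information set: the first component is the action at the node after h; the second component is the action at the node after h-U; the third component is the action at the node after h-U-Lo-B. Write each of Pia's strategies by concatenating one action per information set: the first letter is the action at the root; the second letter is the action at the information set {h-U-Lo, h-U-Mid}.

Omar has 18 pure strategies: U/Lo/c, U/Lo/e, U/Lo/a, U/Mid/c, U/Mid/e, U/Mid/a, U/Hi/c, U/Hi/e, U/Hi/a, W/Lo/c, W/Lo/e, W/Lo/a, W/Mid/c, W/Mid/e, W/Mid/a, W/Hi/c, W/Hi/e, W/Hi/a. Columns: hD, hB, kD, kB.
{U/Lo/c} → row (1,3) (3,6) (4,4) (4,4)
{U/Lo/e} → row (1,3) (8,4) (4,4) (4,4)
{U/Lo/a} → row (1,3) (2,3) (4,4) (4,4)
{U/Mid/c, U/Mid/e, U/Mid/a} → row (6,5) (0,6) (4,4) (4,4)
{U/Hi/c, U/Hi/e, U/Hi/a} → row (6,1) (6,1) (4,4) (4,4)
{W/Lo/c, W/Lo/e, W/Lo/a, W/Mid/c, W/Mid/e, W/Mid/a, W/Hi/c, W/Hi/e, W/Hi/a} → row (7,3) (7,3) (4,4) (4,4)
That's 6 distinct rows out of 18 strategies.

6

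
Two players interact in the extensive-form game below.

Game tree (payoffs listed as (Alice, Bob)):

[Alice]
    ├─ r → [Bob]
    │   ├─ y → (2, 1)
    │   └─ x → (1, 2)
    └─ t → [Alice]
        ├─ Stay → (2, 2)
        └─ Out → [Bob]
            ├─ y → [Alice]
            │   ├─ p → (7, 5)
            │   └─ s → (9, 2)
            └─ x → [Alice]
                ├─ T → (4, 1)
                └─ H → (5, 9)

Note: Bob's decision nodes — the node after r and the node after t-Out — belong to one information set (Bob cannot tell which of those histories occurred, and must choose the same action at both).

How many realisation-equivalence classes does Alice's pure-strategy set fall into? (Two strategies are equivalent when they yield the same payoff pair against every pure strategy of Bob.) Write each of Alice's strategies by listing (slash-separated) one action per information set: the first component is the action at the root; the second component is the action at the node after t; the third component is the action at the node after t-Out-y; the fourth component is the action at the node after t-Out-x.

Alice has 16 pure strategies: r/Stay/p/T, r/Stay/p/H, r/Stay/s/T, r/Stay/s/H, r/Out/p/T, r/Out/p/H, r/Out/s/T, r/Out/s/H, t/Stay/p/T, t/Stay/p/H, t/Stay/s/T, t/Stay/s/H, t/Out/p/T, t/Out/p/H, t/Out/s/T, t/Out/s/H. Columns: y, x.
{r/Stay/p/T, r/Stay/p/H, r/Stay/s/T, r/Stay/s/H, r/Out/p/T, r/Out/p/H, r/Out/s/T, r/Out/s/H} → row (2,1) (1,2)
{t/Stay/p/T, t/Stay/p/H, t/Stay/s/T, t/Stay/s/H} → row (2,2) (2,2)
{t/Out/p/T} → row (7,5) (4,1)
{t/Out/p/H} → row (7,5) (5,9)
{t/Out/s/T} → row (9,2) (4,1)
{t/Out/s/H} → row (9,2) (5,9)
That's 6 distinct rows out of 16 strategies.

6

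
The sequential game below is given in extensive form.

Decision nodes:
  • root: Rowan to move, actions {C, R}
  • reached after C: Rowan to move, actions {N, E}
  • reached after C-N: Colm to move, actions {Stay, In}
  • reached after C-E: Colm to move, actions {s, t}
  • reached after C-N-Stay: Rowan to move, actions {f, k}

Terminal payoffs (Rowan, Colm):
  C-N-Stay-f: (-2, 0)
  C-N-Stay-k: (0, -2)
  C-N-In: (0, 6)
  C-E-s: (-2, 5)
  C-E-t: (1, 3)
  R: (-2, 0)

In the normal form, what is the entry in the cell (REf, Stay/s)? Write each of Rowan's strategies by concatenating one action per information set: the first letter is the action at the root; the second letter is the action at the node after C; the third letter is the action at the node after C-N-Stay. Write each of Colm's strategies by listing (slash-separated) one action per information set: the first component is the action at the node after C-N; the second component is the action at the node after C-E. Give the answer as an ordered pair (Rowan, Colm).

(-2, 0)

Trace the play path from the root:
  Rowan plays R
→ terminal payoff (-2, 0).
(Rowan's choice at the node after C is never reached on this path, so it doesn't affect the outcome.)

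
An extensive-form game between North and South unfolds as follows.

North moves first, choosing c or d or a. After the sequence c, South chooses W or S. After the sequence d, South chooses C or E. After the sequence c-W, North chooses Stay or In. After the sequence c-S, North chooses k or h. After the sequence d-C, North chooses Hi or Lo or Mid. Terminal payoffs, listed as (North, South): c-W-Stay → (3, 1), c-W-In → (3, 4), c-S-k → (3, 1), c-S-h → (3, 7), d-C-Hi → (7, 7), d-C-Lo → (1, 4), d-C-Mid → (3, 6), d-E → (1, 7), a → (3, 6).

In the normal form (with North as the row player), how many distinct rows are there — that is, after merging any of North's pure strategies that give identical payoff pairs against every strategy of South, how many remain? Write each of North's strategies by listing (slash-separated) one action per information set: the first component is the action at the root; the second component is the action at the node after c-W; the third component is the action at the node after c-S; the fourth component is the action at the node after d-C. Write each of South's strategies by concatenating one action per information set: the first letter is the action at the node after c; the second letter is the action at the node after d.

8

North has 36 pure strategies: c/Stay/k/Hi, c/Stay/k/Lo, c/Stay/k/Mid, c/Stay/h/Hi, c/Stay/h/Lo, c/Stay/h/Mid, c/In/k/Hi, c/In/k/Lo, c/In/k/Mid, c/In/h/Hi, c/In/h/Lo, c/In/h/Mid, d/Stay/k/Hi, d/Stay/k/Lo, d/Stay/k/Mid, d/Stay/h/Hi, d/Stay/h/Lo, d/Stay/h/Mid, d/In/k/Hi, d/In/k/Lo, d/In/k/Mid, d/In/h/Hi, d/In/h/Lo, d/In/h/Mid, a/Stay/k/Hi, a/Stay/k/Lo, a/Stay/k/Mid, a/Stay/h/Hi, a/Stay/h/Lo, a/Stay/h/Mid, a/In/k/Hi, a/In/k/Lo, a/In/k/Mid, a/In/h/Hi, a/In/h/Lo, a/In/h/Mid. Columns: WC, WE, SC, SE.
{c/Stay/k/Hi, c/Stay/k/Lo, c/Stay/k/Mid} → row (3,1) (3,1) (3,1) (3,1)
{c/Stay/h/Hi, c/Stay/h/Lo, c/Stay/h/Mid} → row (3,1) (3,1) (3,7) (3,7)
{c/In/k/Hi, c/In/k/Lo, c/In/k/Mid} → row (3,4) (3,4) (3,1) (3,1)
{c/In/h/Hi, c/In/h/Lo, c/In/h/Mid} → row (3,4) (3,4) (3,7) (3,7)
{d/Stay/k/Hi, d/Stay/h/Hi, d/In/k/Hi, d/In/h/Hi} → row (7,7) (1,7) (7,7) (1,7)
{d/Stay/k/Lo, d/Stay/h/Lo, d/In/k/Lo, d/In/h/Lo} → row (1,4) (1,7) (1,4) (1,7)
{d/Stay/k/Mid, d/Stay/h/Mid, d/In/k/Mid, d/In/h/Mid} → row (3,6) (1,7) (3,6) (1,7)
{a/Stay/k/Hi, a/Stay/k/Lo, a/Stay/k/Mid, a/Stay/h/Hi, a/Stay/h/Lo, a/Stay/h/Mid, a/In/k/Hi, a/In/k/Lo, a/In/k/Mid, a/In/h/Hi, a/In/h/Lo, a/In/h/Mid} → row (3,6) (3,6) (3,6) (3,6)
That's 8 distinct rows out of 36 strategies.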